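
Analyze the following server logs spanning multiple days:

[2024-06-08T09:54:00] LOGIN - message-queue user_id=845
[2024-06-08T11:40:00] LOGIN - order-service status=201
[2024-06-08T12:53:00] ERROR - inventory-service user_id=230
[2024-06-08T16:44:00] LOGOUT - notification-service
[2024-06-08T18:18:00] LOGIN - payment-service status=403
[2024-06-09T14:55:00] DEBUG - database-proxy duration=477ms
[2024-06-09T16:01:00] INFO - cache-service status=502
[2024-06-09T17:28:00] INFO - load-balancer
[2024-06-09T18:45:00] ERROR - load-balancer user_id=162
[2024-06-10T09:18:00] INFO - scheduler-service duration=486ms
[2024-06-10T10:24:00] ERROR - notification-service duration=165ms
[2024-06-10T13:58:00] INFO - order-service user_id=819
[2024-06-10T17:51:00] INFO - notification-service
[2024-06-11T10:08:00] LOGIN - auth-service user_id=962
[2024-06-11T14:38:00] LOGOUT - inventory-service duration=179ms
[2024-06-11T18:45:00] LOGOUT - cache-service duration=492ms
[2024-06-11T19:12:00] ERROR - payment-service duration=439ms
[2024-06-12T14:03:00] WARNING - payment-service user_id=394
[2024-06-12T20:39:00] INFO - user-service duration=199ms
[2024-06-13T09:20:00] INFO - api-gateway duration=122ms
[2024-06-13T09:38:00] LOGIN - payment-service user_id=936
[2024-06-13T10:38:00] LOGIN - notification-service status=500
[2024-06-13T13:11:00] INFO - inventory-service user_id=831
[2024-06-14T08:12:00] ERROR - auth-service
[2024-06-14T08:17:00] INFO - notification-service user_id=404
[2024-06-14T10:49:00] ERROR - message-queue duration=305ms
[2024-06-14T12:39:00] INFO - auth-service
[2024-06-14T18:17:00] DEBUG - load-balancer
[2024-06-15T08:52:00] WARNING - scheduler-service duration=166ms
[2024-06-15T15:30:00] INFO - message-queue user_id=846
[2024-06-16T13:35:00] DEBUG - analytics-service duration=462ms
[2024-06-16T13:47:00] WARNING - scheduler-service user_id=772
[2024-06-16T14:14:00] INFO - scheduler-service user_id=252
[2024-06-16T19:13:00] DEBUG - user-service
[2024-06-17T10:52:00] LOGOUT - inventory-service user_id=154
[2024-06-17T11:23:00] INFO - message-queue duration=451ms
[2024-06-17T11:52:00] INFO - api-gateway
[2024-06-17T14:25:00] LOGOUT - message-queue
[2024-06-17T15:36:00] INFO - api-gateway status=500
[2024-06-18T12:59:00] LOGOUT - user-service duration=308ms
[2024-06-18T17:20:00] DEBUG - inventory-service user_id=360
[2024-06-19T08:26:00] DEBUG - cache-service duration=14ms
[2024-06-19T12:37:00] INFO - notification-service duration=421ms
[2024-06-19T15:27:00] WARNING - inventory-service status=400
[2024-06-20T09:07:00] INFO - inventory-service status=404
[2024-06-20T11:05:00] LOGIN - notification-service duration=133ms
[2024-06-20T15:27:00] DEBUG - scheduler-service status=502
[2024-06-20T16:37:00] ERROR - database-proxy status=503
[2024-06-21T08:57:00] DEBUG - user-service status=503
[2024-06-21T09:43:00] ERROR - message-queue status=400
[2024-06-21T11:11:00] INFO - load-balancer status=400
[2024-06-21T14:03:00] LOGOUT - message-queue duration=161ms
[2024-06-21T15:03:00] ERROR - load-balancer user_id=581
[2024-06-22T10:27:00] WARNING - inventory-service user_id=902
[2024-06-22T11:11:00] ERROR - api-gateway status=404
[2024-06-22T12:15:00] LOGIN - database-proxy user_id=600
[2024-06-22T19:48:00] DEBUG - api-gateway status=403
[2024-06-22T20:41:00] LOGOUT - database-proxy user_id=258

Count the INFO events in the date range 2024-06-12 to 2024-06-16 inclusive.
7

To filter by date range:

1. Date range: 2024-06-12 through 2024-06-16, both dates inclusive
2. Filter for INFO events whose date falls in this range
3. Count matching events: 7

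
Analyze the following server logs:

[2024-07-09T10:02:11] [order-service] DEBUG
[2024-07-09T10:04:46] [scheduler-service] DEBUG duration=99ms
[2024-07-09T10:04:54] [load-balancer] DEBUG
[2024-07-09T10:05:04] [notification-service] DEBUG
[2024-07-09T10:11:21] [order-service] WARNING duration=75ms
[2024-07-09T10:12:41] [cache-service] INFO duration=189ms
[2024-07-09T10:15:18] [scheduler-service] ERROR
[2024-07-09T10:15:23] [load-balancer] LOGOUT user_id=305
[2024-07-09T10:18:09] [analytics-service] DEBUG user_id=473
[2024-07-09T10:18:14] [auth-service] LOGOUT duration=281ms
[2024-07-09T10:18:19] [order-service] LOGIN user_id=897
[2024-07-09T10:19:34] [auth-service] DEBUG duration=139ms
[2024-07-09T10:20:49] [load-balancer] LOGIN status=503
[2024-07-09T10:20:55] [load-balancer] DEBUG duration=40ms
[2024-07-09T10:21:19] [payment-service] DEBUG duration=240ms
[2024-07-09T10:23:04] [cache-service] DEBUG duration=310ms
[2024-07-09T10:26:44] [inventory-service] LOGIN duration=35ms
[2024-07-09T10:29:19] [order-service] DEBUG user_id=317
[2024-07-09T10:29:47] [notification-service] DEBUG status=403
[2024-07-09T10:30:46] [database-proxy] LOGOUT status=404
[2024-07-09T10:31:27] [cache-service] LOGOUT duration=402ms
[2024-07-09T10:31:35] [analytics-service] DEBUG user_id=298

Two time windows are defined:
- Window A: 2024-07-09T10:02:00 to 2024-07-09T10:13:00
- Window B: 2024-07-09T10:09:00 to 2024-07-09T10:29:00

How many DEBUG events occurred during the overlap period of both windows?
0

To find overlap events:

1. Window A: 2024-07-09T10:02:00 to 2024-07-09T10:13:00
2. Window B: 2024-07-09T10:09:00 to 2024-07-09T10:29:00
3. Overlap period: 2024-07-09T10:09:00 to 2024-07-09T10:13:00
4. Count DEBUG events in overlap: 0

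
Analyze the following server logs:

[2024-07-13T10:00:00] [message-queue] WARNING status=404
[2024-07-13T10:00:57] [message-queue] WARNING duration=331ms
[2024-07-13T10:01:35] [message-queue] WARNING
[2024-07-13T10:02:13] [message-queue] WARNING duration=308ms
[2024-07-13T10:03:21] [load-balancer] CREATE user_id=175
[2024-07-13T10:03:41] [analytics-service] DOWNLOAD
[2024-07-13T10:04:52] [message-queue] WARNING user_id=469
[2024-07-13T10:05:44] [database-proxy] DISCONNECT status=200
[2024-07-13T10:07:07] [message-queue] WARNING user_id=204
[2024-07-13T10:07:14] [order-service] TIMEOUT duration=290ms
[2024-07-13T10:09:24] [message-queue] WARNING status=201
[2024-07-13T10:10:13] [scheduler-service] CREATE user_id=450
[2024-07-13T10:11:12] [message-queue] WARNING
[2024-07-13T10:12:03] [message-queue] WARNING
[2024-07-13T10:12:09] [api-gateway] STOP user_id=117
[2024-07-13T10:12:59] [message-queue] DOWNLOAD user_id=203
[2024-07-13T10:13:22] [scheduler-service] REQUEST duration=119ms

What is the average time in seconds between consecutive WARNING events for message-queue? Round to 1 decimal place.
90.4

To calculate average interval:

1. Find all WARNING events for message-queue in order
2. Calculate time gaps between consecutive events
3. Compute mean of gaps: 723 / 8 = 90.4 seconds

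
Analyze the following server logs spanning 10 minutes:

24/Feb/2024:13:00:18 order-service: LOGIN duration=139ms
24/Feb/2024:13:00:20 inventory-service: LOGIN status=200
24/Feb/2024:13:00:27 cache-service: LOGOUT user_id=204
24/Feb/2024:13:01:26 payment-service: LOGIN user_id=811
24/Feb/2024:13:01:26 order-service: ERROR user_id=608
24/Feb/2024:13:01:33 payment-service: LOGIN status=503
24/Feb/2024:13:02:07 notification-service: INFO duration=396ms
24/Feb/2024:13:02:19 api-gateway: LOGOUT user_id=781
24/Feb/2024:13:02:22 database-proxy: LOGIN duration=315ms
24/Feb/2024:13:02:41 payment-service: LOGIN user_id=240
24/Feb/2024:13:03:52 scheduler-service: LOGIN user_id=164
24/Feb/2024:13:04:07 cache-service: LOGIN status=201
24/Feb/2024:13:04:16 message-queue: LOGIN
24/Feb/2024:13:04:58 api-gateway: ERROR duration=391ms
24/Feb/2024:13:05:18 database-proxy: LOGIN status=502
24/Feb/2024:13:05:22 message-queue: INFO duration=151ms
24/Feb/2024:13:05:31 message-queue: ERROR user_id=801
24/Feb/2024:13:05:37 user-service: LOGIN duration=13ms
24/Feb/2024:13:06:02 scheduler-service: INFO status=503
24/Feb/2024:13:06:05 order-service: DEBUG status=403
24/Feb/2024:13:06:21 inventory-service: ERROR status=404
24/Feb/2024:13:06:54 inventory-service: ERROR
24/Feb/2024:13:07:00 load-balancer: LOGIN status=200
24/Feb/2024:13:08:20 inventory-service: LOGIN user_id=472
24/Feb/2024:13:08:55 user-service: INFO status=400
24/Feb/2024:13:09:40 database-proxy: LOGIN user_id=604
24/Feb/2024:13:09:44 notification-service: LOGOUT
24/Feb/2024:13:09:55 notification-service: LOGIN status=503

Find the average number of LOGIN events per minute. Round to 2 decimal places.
1.5

To calculate the rate:

1. Count total LOGIN events: 15
2. Total time period: 10 minutes
3. Rate = 15 / 10 = 1.5 events per minute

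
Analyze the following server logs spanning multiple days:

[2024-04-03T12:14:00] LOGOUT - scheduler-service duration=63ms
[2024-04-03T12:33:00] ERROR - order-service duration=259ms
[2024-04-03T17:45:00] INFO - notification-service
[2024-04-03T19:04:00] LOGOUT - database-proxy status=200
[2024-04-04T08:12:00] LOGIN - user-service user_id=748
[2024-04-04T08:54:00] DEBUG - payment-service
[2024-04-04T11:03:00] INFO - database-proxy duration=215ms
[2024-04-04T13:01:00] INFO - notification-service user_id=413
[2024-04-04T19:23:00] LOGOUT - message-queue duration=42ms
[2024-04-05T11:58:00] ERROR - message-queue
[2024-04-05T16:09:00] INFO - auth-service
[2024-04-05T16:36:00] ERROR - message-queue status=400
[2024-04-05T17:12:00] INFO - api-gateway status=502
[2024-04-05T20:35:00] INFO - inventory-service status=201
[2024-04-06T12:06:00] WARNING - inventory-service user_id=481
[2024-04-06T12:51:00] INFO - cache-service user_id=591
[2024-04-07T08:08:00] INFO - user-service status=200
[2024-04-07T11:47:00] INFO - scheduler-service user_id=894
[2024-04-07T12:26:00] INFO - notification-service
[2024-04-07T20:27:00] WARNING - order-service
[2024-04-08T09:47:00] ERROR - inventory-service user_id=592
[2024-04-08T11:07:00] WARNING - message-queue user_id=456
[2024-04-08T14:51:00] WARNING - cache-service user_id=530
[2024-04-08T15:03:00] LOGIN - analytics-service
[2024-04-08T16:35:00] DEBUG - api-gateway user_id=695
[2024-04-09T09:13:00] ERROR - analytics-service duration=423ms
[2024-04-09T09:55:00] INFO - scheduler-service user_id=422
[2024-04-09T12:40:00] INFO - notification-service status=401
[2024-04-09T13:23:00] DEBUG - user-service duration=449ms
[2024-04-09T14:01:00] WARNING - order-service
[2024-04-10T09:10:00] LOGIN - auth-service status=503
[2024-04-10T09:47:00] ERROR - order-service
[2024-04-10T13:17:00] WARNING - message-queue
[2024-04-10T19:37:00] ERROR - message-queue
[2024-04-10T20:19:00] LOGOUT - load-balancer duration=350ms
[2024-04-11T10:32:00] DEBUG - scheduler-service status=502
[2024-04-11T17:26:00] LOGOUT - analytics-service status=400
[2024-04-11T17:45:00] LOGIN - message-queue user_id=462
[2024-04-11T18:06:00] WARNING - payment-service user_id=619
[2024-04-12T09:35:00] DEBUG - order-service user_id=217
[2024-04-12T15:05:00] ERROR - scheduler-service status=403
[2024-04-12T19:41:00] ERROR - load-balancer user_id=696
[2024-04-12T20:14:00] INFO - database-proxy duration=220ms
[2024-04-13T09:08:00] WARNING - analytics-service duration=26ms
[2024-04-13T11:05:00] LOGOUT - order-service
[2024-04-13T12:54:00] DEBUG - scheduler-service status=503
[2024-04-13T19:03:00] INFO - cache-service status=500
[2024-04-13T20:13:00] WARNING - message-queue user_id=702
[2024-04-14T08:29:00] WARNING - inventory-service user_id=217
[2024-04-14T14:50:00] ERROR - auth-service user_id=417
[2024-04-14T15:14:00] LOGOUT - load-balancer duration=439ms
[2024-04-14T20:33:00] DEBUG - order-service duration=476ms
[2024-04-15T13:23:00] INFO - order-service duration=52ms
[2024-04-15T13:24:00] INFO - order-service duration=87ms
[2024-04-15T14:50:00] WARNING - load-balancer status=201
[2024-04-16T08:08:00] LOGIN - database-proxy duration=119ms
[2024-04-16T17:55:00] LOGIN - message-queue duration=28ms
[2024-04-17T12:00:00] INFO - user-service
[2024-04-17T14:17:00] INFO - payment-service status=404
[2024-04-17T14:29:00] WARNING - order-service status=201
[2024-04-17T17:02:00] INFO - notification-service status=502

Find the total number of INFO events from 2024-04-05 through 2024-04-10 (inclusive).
9

To filter by date range:

1. Date range: 2024-04-05 through 2024-04-10, both dates inclusive
2. Filter for INFO events whose date falls in this range
3. Count matching events: 9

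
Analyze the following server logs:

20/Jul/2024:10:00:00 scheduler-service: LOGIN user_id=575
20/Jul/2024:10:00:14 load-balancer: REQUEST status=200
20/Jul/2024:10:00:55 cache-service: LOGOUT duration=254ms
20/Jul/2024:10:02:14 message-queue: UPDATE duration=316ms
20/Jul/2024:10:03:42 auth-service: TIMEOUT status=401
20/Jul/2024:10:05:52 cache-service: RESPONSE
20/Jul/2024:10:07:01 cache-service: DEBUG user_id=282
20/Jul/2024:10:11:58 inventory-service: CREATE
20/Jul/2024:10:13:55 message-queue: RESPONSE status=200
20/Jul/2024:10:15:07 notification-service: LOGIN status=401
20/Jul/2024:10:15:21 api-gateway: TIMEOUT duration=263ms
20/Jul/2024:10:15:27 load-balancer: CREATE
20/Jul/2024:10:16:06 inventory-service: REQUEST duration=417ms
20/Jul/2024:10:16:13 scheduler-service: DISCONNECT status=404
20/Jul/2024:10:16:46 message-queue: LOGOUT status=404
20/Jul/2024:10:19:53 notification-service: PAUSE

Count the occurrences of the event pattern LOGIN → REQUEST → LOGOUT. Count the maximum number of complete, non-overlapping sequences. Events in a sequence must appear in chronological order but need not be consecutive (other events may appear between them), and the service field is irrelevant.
2

To count sequences:

1. Look for pattern: LOGIN → REQUEST → LOGOUT
2. Greedily scan the log in chronological order, matching each sequence element in turn (ignoring service)
3. Each time the full pattern completes, increment the count and restart matching from the next event
4. Complete non-overlapping sequences found: 2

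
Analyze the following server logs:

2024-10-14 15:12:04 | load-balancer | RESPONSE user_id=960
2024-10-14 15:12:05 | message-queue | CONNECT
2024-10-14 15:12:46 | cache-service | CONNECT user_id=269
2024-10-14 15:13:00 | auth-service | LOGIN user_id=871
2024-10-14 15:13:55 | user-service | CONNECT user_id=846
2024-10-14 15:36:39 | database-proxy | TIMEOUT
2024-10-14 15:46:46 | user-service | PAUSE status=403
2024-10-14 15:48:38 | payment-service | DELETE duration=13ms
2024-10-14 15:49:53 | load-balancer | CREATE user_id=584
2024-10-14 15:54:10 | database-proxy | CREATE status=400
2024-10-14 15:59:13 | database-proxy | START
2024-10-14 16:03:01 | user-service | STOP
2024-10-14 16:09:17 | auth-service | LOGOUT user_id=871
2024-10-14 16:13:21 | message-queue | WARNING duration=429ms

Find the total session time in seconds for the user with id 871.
3377

To calculate session duration:

1. Find LOGIN event for user_id=871: 2024-10-14 15:13:00
2. Find LOGOUT event for user_id=871: 2024-10-14 16:09:17
3. Session duration: 2024-10-14 16:09:17 - 2024-10-14 15:13:00 = 3377 seconds (56 minutes)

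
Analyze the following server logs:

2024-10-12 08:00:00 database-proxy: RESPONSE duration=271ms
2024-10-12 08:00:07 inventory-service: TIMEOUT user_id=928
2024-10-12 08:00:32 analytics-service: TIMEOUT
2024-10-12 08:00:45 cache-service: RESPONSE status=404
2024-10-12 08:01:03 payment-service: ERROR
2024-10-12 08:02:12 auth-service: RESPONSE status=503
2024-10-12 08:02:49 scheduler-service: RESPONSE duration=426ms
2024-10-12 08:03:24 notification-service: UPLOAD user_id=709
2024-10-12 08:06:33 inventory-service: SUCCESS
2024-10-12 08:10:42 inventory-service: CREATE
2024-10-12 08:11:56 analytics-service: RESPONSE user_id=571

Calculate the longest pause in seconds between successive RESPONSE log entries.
547

To find the longest gap:

1. Extract all RESPONSE events in chronological order
2. Calculate time differences between consecutive events
3. Find the maximum difference
4. Longest gap: 547 seconds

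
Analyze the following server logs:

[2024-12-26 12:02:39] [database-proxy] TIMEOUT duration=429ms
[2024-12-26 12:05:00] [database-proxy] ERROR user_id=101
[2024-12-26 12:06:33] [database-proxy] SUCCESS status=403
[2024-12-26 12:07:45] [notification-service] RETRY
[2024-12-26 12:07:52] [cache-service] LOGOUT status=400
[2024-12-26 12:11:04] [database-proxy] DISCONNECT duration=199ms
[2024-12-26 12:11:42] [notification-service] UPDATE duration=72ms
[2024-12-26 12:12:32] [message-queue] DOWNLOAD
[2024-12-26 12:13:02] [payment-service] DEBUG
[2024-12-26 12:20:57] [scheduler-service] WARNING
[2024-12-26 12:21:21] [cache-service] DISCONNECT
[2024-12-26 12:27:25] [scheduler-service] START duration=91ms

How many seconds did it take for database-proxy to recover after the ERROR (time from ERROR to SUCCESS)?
93

To calculate recovery time:

1. Find ERROR event for database-proxy: 2024-12-26 12:05:00
2. Find next SUCCESS event for database-proxy: 2024-12-26 12:06:33
3. Recovery time: 2024-12-26 12:06:33 - 2024-12-26 12:05:00 = 93 seconds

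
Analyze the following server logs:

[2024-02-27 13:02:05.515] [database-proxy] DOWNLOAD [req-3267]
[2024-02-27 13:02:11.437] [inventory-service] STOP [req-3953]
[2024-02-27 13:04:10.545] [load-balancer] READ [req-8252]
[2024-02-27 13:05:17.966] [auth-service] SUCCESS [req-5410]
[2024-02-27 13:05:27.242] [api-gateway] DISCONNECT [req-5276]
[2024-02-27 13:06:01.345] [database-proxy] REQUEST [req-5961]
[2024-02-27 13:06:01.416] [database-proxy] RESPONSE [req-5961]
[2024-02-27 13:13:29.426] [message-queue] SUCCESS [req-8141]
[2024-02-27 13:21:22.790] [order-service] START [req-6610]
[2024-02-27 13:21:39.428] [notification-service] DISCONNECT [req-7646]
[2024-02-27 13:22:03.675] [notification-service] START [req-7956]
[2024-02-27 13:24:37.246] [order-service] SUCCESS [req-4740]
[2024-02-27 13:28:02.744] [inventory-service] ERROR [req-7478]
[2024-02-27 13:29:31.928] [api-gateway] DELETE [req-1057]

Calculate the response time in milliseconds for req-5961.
71

To calculate latency:

1. Find REQUEST with id req-5961: 2024-02-27 13:06:01.345
2. Find RESPONSE with id req-5961: 2024-02-27 13:06:01.416
3. Latency: 2024-02-27 13:06:01.416 - 2024-02-27 13:06:01.345 = 71ms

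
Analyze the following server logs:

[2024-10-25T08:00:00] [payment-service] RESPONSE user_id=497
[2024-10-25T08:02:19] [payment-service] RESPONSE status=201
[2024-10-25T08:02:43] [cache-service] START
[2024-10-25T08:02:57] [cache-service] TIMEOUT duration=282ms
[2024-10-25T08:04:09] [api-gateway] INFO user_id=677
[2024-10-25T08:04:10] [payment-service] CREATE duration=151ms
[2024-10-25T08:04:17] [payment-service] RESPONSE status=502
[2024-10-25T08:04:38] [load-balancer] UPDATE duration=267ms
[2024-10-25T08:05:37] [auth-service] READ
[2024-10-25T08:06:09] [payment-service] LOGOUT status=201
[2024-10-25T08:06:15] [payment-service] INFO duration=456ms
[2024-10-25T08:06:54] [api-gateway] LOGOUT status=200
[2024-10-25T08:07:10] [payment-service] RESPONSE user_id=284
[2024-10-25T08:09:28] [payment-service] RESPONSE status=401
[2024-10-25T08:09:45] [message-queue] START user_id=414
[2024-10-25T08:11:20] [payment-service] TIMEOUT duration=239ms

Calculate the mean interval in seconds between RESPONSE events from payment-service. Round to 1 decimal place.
142.0

To calculate average interval:

1. Find all RESPONSE events for payment-service in order
2. Calculate time gaps between consecutive events
3. Compute mean of gaps: 568 / 4 = 142.0 seconds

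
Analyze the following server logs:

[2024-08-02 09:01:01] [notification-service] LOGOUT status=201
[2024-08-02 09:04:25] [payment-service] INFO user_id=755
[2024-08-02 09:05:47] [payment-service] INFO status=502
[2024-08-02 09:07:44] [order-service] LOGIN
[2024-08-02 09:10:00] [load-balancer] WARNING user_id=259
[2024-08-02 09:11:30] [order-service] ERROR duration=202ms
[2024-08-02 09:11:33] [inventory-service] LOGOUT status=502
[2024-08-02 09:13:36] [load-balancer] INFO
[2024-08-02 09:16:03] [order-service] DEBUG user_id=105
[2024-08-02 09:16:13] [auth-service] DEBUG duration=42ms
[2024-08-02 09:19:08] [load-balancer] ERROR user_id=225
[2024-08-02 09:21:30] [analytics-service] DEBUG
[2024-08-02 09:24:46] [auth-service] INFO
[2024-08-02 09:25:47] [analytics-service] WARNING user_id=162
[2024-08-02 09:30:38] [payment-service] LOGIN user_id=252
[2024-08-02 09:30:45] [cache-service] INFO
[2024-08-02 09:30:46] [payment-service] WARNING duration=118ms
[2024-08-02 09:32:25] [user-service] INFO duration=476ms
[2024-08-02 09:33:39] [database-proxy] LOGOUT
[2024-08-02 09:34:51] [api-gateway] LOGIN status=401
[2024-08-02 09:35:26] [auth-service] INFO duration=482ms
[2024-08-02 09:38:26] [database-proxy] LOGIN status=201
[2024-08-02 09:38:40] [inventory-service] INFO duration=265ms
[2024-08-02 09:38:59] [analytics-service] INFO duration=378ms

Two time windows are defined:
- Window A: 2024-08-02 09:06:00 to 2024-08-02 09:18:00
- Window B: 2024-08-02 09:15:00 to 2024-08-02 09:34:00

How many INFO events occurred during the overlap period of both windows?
0

To find overlap events:

1. Window A: 2024-08-02 09:06:00 to 2024-08-02 09:18:00
2. Window B: 2024-08-02 09:15:00 to 2024-08-02 09:34:00
3. Overlap period: 2024-08-02 09:15:00 to 2024-08-02 09:18:00
4. Count INFO events in overlap: 0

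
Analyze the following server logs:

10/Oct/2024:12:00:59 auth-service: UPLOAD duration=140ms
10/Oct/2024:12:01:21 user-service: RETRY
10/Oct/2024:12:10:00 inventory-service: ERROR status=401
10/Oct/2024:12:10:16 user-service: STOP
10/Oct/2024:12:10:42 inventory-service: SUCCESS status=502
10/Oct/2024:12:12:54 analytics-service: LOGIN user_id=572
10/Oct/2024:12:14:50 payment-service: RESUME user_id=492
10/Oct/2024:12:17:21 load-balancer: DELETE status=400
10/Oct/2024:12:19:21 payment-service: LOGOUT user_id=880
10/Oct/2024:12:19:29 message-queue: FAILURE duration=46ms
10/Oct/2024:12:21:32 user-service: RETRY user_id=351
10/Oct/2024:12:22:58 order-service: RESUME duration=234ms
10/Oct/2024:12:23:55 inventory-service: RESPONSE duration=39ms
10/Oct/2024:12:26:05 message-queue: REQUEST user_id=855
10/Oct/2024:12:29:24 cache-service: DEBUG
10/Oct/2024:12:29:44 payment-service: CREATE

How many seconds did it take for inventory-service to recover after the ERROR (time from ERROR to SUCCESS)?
42

To calculate recovery time:

1. Find ERROR event for inventory-service: 10/Oct/2024:12:10:00
2. Find next SUCCESS event for inventory-service: 10/Oct/2024:12:10:42
3. Recovery time: 10/Oct/2024:12:10:42 - 10/Oct/2024:12:10:00 = 42 seconds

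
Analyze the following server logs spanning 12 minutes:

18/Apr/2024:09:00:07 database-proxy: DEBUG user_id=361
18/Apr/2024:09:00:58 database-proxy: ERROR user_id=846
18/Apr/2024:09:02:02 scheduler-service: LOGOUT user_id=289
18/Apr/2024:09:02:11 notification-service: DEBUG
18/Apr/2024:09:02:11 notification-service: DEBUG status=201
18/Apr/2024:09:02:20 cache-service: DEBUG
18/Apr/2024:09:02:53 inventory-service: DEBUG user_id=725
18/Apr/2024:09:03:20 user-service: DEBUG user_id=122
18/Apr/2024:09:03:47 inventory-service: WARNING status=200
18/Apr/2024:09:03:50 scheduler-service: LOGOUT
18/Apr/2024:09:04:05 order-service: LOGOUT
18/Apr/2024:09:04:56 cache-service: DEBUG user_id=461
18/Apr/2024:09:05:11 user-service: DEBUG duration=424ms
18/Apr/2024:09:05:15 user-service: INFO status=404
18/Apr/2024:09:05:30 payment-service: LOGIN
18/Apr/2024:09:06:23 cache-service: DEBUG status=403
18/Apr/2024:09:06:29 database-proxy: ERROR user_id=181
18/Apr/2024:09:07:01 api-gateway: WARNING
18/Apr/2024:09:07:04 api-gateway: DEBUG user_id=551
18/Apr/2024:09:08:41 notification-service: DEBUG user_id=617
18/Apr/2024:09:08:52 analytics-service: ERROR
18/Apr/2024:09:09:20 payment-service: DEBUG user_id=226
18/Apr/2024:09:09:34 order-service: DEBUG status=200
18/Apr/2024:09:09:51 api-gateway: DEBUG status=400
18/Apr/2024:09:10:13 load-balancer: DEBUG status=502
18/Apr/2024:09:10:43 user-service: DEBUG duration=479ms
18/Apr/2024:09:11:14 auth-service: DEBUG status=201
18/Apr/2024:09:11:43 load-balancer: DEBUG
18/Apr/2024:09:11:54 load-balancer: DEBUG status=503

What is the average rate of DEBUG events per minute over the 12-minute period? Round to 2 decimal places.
1.58

To calculate the rate:

1. Count total DEBUG events: 19
2. Total time period: 12 minutes
3. Rate = 19 / 12 = 1.58 events per minute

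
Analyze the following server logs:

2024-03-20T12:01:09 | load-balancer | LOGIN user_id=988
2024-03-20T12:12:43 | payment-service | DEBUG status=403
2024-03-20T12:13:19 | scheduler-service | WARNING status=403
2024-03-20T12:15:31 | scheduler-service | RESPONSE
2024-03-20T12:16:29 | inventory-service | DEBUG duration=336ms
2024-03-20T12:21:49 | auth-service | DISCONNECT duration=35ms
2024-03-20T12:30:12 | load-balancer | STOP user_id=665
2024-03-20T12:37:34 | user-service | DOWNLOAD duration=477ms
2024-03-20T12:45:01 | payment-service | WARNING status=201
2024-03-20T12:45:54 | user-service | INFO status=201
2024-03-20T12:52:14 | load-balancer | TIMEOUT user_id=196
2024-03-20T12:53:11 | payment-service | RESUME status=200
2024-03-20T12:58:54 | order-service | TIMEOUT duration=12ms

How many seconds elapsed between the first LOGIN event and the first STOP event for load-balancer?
1743

To find the time between events:

1. Locate the first LOGIN event for load-balancer: 2024-03-20T12:01:09
2. Locate the first STOP event for load-balancer: 2024-03-20T12:30:12
3. Calculate the difference: 2024-03-20T12:30:12 - 2024-03-20T12:01:09 = 1743 seconds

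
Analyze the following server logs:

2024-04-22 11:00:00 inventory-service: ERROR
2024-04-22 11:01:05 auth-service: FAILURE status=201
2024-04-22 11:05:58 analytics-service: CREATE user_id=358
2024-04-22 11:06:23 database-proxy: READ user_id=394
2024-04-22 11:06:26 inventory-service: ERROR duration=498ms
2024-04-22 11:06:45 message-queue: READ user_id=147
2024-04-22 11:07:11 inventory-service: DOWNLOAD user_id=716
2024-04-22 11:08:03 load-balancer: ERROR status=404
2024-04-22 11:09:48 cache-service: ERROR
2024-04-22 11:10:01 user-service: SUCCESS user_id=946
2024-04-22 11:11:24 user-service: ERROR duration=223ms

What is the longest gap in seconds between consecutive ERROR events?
386

To find the longest gap:

1. Extract all ERROR events in chronological order
2. Calculate time differences between consecutive events
3. Find the maximum difference
4. Longest gap: 386 seconds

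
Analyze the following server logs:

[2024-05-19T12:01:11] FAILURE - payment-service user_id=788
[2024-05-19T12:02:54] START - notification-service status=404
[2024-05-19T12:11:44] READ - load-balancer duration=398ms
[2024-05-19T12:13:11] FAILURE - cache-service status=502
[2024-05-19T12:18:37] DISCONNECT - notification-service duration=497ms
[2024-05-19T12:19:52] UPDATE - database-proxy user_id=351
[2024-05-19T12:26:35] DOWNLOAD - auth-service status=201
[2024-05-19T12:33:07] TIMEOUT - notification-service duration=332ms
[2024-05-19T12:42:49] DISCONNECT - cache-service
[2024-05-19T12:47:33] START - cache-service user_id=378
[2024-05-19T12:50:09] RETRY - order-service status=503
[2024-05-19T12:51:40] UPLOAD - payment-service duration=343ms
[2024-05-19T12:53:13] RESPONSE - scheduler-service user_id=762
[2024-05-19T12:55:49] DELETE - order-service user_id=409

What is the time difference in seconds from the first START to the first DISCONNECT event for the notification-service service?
943

To find the time between events:

1. Locate the first START event for notification-service: 2024-05-19T12:02:54
2. Locate the first DISCONNECT event for notification-service: 2024-05-19T12:18:37
3. Calculate the difference: 2024-05-19T12:18:37 - 2024-05-19T12:02:54 = 943 seconds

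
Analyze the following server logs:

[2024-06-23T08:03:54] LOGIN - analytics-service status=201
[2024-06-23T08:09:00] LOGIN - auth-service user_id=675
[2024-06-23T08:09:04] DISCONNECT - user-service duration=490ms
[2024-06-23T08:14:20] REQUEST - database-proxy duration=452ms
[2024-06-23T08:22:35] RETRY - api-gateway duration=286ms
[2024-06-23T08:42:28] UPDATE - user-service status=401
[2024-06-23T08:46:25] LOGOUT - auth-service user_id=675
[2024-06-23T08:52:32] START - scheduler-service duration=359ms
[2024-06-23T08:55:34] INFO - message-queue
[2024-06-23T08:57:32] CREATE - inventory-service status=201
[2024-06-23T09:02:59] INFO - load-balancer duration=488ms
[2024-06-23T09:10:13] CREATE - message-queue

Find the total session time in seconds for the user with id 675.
2245

To calculate session duration:

1. Find LOGIN event for user_id=675: 2024-06-23T08:09:00
2. Find LOGOUT event for user_id=675: 2024-06-23T08:46:25
3. Session duration: 2024-06-23T08:46:25 - 2024-06-23T08:09:00 = 2245 seconds (37 minutes)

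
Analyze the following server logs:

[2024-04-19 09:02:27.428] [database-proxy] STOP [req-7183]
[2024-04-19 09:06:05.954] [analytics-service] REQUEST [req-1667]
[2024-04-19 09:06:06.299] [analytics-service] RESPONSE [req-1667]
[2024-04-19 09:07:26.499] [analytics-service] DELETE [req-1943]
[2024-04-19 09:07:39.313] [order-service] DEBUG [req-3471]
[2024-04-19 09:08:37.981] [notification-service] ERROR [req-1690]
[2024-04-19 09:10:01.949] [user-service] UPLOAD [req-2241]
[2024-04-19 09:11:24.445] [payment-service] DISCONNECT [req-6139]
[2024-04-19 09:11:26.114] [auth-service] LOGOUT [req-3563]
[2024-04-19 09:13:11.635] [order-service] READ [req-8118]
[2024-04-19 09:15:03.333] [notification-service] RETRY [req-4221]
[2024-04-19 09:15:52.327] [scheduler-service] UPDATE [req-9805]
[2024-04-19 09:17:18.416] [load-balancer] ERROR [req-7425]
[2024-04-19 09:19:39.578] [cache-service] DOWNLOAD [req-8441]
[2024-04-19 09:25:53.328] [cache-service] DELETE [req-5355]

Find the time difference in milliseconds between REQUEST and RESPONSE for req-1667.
345

To calculate latency:

1. Find REQUEST with id req-1667: 2024-04-19 09:06:05.954
2. Find RESPONSE with id req-1667: 2024-04-19 09:06:06.299
3. Latency: 2024-04-19 09:06:06.299 - 2024-04-19 09:06:05.954 = 345ms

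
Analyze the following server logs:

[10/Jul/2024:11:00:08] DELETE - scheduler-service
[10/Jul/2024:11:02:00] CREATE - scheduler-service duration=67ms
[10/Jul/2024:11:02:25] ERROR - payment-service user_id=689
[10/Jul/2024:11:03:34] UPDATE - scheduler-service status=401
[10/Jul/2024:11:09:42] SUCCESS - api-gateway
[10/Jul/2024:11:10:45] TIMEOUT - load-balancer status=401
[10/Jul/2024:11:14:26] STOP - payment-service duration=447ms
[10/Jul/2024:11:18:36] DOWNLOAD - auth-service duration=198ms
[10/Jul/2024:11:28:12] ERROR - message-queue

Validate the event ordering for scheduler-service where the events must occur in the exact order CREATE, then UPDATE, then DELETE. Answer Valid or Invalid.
Invalid

To validate ordering:

1. Required order: CREATE → UPDATE → DELETE
2. Rule: the events must occur in the exact order CREATE, then UPDATE, then DELETE
3. Check actual order of events for scheduler-service
4. Result: Invalid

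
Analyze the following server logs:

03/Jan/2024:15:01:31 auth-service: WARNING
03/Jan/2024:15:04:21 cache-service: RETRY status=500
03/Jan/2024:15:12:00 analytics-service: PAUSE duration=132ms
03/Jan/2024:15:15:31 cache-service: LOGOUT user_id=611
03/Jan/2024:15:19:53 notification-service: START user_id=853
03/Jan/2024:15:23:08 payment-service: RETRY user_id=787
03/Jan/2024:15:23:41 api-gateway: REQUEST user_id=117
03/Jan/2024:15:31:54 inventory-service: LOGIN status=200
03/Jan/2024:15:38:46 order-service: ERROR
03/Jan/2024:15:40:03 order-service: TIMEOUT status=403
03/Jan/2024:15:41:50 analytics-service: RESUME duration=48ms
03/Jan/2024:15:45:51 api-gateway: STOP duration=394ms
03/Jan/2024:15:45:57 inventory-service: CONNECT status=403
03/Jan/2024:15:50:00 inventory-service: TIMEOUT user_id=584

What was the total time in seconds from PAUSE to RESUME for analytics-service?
1790

To calculate state duration:

1. Find PAUSE event for analytics-service: 03/Jan/2024:15:12:00
2. Find RESUME event for analytics-service: 03/Jan/2024:15:41:50
3. Calculate duration: 03/Jan/2024:15:41:50 - 03/Jan/2024:15:12:00 = 1790 seconds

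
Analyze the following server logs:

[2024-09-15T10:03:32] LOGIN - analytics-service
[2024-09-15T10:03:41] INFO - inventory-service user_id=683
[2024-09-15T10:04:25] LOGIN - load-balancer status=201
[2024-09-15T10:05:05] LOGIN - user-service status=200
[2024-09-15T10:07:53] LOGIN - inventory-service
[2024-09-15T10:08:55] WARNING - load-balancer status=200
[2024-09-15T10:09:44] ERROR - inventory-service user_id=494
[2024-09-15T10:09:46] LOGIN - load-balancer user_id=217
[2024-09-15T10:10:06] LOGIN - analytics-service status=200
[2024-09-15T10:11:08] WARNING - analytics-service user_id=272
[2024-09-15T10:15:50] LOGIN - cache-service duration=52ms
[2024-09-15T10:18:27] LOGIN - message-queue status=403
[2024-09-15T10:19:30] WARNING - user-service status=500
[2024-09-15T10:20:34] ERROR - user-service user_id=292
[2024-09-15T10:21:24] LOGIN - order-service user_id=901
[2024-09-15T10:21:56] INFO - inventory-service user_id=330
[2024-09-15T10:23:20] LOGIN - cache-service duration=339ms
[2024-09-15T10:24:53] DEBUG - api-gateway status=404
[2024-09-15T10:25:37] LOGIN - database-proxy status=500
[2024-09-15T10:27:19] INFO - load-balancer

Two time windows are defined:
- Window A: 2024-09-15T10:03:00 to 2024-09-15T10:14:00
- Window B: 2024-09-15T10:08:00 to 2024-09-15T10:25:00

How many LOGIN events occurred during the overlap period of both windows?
2

To find overlap events:

1. Window A: 2024-09-15T10:03:00 to 2024-09-15T10:14:00
2. Window B: 2024-09-15T10:08:00 to 2024-09-15T10:25:00
3. Overlap period: 2024-09-15T10:08:00 to 2024-09-15T10:14:00
4. Count LOGIN events in overlap: 2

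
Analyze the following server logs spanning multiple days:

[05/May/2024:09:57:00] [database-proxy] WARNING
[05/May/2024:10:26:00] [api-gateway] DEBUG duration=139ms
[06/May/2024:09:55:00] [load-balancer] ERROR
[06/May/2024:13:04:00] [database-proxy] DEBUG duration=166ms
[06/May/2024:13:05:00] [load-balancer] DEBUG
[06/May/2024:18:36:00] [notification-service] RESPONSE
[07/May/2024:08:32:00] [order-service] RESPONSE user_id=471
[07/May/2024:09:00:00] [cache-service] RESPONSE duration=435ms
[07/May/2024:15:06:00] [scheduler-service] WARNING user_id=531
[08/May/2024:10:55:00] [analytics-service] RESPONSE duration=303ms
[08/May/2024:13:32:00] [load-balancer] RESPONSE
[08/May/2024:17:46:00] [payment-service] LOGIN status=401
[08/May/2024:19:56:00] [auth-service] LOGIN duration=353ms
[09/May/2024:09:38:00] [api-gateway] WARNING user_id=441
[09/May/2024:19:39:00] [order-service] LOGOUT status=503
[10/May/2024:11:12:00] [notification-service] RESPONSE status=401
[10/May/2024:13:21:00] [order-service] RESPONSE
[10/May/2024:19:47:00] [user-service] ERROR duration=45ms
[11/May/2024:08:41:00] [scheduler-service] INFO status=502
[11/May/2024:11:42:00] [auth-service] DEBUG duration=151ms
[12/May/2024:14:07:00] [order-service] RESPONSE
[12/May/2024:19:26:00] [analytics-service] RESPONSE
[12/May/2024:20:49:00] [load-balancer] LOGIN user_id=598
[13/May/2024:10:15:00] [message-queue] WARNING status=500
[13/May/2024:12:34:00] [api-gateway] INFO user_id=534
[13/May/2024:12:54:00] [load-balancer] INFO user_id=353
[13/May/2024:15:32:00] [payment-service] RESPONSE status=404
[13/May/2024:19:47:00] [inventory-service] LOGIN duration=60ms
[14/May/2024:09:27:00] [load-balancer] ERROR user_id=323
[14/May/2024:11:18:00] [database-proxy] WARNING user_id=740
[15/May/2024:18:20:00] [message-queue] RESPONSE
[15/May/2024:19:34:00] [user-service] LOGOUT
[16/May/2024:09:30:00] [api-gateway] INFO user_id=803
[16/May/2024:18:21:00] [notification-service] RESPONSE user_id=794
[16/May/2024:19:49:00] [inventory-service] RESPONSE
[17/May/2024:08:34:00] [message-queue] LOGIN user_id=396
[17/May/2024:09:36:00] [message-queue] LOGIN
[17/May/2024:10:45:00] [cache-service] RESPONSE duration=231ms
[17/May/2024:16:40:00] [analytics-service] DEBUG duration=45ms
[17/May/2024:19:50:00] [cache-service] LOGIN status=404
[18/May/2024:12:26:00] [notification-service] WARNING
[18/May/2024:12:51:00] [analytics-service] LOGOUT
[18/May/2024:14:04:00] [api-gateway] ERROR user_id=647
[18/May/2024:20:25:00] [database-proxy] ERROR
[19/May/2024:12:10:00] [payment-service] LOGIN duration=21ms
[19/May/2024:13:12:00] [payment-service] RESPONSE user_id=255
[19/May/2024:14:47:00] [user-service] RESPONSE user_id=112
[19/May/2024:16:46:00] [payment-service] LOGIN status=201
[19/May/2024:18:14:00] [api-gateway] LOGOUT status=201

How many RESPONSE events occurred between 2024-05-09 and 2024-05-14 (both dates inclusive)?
5

To filter by date range:

1. Date range: 2024-05-09 through 2024-05-14, both dates inclusive
2. Filter for RESPONSE events whose date falls in this range
3. Count matching events: 5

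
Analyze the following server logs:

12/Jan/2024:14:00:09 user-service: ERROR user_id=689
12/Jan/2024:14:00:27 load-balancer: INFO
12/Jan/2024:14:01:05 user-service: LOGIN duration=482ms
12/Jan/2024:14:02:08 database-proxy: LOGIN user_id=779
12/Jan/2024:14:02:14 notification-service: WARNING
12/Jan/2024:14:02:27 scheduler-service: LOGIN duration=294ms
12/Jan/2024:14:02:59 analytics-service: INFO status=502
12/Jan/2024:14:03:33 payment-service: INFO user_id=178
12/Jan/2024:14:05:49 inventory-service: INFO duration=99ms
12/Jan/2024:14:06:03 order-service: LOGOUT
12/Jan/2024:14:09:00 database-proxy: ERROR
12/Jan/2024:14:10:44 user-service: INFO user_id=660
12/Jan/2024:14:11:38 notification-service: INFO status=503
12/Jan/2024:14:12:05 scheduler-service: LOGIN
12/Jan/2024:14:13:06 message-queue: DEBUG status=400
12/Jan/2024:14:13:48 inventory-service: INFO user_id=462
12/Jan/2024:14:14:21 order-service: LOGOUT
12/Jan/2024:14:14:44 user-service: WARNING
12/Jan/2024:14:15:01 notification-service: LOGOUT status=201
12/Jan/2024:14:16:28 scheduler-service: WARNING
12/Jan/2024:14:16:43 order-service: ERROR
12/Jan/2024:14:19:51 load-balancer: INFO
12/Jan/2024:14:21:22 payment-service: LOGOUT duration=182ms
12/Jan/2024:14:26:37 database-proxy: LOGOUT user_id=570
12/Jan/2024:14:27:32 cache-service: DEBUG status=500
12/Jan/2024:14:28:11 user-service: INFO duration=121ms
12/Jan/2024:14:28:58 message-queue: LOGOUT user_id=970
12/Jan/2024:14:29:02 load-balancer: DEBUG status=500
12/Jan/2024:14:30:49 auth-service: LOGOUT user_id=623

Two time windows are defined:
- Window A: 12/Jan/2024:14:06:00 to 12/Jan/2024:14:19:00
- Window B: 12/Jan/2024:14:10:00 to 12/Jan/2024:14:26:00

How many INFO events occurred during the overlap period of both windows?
3

To find overlap events:

1. Window A: 12/Jan/2024:14:06:00 to 12/Jan/2024:14:19:00
2. Window B: 12/Jan/2024:14:10:00 to 12/Jan/2024:14:26:00
3. Overlap period: 12/Jan/2024:14:10:00 to 12/Jan/2024:14:19:00
4. Count INFO events in overlap: 3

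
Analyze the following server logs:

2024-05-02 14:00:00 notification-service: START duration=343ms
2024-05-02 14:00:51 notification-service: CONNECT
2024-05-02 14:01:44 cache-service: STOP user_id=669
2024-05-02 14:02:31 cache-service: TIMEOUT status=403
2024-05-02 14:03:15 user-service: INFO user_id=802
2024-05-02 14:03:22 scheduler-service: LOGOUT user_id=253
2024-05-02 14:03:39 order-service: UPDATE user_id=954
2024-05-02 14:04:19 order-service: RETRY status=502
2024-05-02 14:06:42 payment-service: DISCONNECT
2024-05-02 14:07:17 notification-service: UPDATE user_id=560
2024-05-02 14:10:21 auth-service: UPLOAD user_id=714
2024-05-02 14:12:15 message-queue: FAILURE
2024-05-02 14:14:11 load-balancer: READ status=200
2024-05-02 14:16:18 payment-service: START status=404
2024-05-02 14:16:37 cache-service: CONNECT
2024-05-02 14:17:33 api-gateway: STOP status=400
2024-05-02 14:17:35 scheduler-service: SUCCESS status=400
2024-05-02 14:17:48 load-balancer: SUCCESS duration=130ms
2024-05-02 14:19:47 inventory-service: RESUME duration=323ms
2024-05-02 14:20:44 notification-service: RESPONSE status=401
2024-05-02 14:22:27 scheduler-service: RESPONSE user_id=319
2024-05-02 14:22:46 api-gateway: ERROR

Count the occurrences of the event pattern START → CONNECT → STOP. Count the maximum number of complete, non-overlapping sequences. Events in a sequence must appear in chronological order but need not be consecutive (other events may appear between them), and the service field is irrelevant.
2

To count sequences:

1. Look for pattern: START → CONNECT → STOP
2. Greedily scan the log in chronological order, matching each sequence element in turn (ignoring service)
3. Each time the full pattern completes, increment the count and restart matching from the next event
4. Complete non-overlapping sequences found: 2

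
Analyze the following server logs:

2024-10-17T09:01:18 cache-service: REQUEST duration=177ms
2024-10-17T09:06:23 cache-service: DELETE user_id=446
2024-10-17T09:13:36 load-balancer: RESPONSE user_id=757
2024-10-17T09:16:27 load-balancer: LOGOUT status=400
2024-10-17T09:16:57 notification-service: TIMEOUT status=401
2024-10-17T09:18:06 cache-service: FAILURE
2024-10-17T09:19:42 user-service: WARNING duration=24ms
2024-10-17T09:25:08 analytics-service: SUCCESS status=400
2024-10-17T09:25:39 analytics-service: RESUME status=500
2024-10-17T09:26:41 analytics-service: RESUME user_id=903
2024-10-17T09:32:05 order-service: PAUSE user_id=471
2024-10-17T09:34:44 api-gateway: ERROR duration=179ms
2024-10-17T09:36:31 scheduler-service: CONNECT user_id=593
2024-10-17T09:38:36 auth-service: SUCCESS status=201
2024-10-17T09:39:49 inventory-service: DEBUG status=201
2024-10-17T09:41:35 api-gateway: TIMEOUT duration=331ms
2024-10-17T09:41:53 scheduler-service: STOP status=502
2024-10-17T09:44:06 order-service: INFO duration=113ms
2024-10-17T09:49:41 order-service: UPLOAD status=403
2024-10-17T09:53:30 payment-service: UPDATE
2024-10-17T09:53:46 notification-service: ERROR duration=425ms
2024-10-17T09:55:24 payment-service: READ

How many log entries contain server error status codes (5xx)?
2

To find matching entries:

1. Pattern to match: server error status codes (5xx)
2. Scan each log entry for the pattern
3. Count matches: 2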